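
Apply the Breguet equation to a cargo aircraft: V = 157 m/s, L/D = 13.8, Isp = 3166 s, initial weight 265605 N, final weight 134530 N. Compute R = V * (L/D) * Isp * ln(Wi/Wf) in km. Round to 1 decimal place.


Step 1: Coefficient = V * (L/D) * Isp = 157 * 13.8 * 3166 = 6859455.6 m
Step 2: Wi/Wf = 265605 / 134530 = 1.974318
Step 3: ln(1.974318) = 0.680223
Step 4: R = 6859455.6 * 0.680223 = 4665959.6 m = 4666.0 km

4666.0


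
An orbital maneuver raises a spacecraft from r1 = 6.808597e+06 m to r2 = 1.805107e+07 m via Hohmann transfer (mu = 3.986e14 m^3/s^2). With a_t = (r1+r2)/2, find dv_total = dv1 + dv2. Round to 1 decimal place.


Step 1: Transfer semi-major axis a_t = (6.808597e+06 + 1.805107e+07) / 2 = 1.242983e+07 m
Step 2: v1 (circular at r1) = sqrt(mu/r1) = 7651.38 m/s
Step 3: v_t1 = sqrt(mu*(2/r1 - 1/a_t)) = 9220.59 m/s
Step 4: dv1 = |9220.59 - 7651.38| = 1569.21 m/s
Step 5: v2 (circular at r2) = 4699.13 m/s, v_t2 = 3477.87 m/s
Step 6: dv2 = |4699.13 - 3477.87| = 1221.26 m/s
Step 7: Total delta-v = 1569.21 + 1221.26 = 2790.5 m/s

2790.5


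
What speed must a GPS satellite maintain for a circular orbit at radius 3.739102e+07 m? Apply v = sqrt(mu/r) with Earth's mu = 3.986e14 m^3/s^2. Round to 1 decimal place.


Step 1: mu / r = 3.986e14 / 3.739102e+07 = 10660313.6261
Step 2: v = sqrt(10660313.6261) = 3265.0 m/s

3265.0


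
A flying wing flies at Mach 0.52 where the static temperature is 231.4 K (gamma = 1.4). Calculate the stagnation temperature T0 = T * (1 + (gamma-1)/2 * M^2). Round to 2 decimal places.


Step 1: (gamma-1)/2 = 0.2
Step 2: M^2 = 0.2704
Step 3: 1 + 0.2 * 0.2704 = 1.05408
Step 4: T0 = 231.4 * 1.05408 = 243.91 K

243.91


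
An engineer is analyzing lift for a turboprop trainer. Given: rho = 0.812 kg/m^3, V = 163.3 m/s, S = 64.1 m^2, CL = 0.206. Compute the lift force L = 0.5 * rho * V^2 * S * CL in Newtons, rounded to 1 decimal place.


Step 1: Calculate dynamic pressure q = 0.5 * 0.812 * 163.3^2 = 0.5 * 0.812 * 26666.89 = 10826.7573 Pa
Step 2: Multiply by wing area and lift coefficient: L = 10826.7573 * 64.1 * 0.206
Step 3: L = 693995.1455 * 0.206 = 142963.0 N

142963.0


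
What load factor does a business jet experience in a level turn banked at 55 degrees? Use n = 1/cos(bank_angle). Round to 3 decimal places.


Step 1: Convert 55 degrees to radians = 0.959931
Step 2: cos(55 deg) = 0.573576
Step 3: n = 1 / 0.573576 = 1.743

1.743


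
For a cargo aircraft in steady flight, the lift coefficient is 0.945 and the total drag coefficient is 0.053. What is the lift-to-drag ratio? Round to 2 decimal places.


Step 1: L/D = CL / CD = 0.945 / 0.053
Step 2: L/D = 17.83

17.83


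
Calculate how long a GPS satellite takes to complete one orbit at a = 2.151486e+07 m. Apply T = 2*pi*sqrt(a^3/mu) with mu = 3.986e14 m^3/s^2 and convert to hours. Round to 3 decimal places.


Step 1: a^3 / mu = 9.958996e+21 / 3.986e14 = 2.498494e+07
Step 2: sqrt(2.498494e+07) = 4998.4936 s
Step 3: T = 2*pi * 4998.4936 = 31406.46 s
Step 4: T in hours = 31406.46 / 3600 = 8.724 hours

8.724


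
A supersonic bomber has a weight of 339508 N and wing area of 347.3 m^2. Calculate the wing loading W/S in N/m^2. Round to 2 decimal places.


Step 1: Wing loading = W / S = 339508 / 347.3
Step 2: Wing loading = 977.56 N/m^2

977.56


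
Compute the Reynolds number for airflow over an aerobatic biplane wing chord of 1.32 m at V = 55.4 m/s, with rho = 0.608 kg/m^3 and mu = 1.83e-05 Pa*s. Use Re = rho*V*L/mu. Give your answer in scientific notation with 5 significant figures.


Step 1: Numerator = rho * V * L = 0.608 * 55.4 * 1.32 = 44.461824
Step 2: Re = 44.461824 / 1.83e-05
Step 3: Re = 2.4296e+06

2.4296e+06


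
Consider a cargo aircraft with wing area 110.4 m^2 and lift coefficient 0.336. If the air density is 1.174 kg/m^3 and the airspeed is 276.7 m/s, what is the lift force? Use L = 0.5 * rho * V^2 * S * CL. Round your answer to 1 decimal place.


Step 1: Calculate dynamic pressure q = 0.5 * 1.174 * 276.7^2 = 0.5 * 1.174 * 76562.89 = 44942.4164 Pa
Step 2: Multiply by wing area and lift coefficient: L = 44942.4164 * 110.4 * 0.336
Step 3: L = 4961642.7739 * 0.336 = 1667112.0 N

1667112.0


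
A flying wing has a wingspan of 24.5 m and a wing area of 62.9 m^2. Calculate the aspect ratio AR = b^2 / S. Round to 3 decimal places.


Step 1: b^2 = 24.5^2 = 600.25
Step 2: AR = 600.25 / 62.9 = 9.543

9.543


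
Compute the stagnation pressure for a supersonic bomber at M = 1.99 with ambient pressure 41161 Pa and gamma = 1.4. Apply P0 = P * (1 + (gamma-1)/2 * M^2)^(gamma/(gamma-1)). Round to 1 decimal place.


Step 1: (gamma-1)/2 * M^2 = 0.2 * 3.9601 = 0.79202
Step 2: 1 + 0.79202 = 1.79202
Step 3: Exponent gamma/(gamma-1) = 3.5
Step 4: P0 = 41161 * 1.79202^3.5 = 317092.4 Pa

317092.4


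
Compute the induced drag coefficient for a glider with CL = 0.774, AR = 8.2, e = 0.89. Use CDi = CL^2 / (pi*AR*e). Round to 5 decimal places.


Step 1: CL^2 = 0.774^2 = 0.599076
Step 2: pi * AR * e = 3.14159 * 8.2 * 0.89 = 22.927343
Step 3: CDi = 0.599076 / 22.927343 = 0.02613

0.02613


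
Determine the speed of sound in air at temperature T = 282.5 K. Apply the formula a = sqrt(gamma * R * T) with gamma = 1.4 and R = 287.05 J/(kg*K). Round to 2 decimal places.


Step 1: gamma * R * T = 1.4 * 287.05 * 282.5 = 113528.275
Step 2: a = sqrt(113528.275) = 336.94 m/s

336.94


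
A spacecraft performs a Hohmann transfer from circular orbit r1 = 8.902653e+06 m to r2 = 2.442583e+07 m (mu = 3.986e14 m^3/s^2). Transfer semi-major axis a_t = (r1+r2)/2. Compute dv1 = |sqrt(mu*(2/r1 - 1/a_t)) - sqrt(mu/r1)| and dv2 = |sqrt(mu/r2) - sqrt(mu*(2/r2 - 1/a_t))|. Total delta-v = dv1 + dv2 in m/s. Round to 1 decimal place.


Step 1: Transfer semi-major axis a_t = (8.902653e+06 + 2.442583e+07) / 2 = 1.666424e+07 m
Step 2: v1 (circular at r1) = sqrt(mu/r1) = 6691.28 m/s
Step 3: v_t1 = sqrt(mu*(2/r1 - 1/a_t)) = 8101.04 m/s
Step 4: dv1 = |8101.04 - 6691.28| = 1409.76 m/s
Step 5: v2 (circular at r2) = 4039.65 m/s, v_t2 = 2952.64 m/s
Step 6: dv2 = |4039.65 - 2952.64| = 1087.01 m/s
Step 7: Total delta-v = 1409.76 + 1087.01 = 2496.8 m/s

2496.8


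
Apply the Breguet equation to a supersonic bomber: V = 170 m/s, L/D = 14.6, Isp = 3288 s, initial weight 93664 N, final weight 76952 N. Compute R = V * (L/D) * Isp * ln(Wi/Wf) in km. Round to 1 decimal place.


Step 1: Coefficient = V * (L/D) * Isp = 170 * 14.6 * 3288 = 8160816.0 m
Step 2: Wi/Wf = 93664 / 76952 = 1.217174
Step 3: ln(1.217174) = 0.196532
Step 4: R = 8160816.0 * 0.196532 = 1603862.0 m = 1603.9 km

1603.9


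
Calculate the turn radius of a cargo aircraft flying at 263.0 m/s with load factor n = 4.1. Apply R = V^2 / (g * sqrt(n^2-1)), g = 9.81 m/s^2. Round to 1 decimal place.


Step 1: V^2 = 263.0^2 = 69169.0
Step 2: n^2 - 1 = 4.1^2 - 1 = 15.81
Step 3: sqrt(15.81) = 3.976179
Step 4: R = 69169.0 / (9.81 * 3.976179) = 1773.3 m

1773.3


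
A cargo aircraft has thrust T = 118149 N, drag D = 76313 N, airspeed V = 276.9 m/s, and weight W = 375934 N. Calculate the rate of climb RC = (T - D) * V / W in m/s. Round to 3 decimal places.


Step 1: Excess thrust = T - D = 118149 - 76313 = 41836 N
Step 2: Excess power = 41836 * 276.9 = 11584388.4 W
Step 3: RC = 11584388.4 / 375934 = 30.815 m/s

30.815


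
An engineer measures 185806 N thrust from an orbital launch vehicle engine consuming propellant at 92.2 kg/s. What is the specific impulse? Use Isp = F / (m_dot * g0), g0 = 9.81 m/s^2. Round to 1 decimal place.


Step 1: m_dot * g0 = 92.2 * 9.81 = 904.48
Step 2: Isp = 185806 / 904.48 = 205.4 s

205.4


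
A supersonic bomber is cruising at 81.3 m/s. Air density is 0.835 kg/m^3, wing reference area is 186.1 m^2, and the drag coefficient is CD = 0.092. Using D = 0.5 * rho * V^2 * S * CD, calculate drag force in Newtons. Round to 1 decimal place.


Step 1: Dynamic pressure q = 0.5 * 0.835 * 81.3^2 = 2759.5456 Pa
Step 2: Drag D = q * S * CD = 2759.5456 * 186.1 * 0.092
Step 3: D = 47246.7 N

47246.7


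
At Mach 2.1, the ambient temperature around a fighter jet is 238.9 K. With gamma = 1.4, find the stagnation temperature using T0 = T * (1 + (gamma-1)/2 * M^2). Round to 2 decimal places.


Step 1: (gamma-1)/2 = 0.2
Step 2: M^2 = 4.41
Step 3: 1 + 0.2 * 4.41 = 1.882
Step 4: T0 = 238.9 * 1.882 = 449.61 K

449.61


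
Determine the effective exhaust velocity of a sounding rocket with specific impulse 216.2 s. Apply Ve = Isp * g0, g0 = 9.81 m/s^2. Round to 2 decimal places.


Step 1: Ve = Isp * g0 = 216.2 * 9.81
Step 2: Ve = 2120.92 m/s

2120.92


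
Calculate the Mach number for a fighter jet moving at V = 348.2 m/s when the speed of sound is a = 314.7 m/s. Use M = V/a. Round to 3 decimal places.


Step 1: M = V / a = 348.2 / 314.7
Step 2: M = 1.106

1.106


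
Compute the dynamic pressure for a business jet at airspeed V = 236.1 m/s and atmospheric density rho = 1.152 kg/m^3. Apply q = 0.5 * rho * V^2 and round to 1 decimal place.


Step 1: V^2 = 236.1^2 = 55743.21
Step 2: q = 0.5 * 1.152 * 55743.21
Step 3: q = 32108.1 Pa

32108.1


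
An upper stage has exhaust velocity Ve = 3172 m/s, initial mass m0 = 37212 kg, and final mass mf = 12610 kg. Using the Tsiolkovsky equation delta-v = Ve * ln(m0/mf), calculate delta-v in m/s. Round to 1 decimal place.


Step 1: Mass ratio m0/mf = 37212 / 12610 = 2.950991
Step 2: ln(2.950991) = 1.082141
Step 3: delta-v = 3172 * 1.082141 = 3432.6 m/s

3432.6


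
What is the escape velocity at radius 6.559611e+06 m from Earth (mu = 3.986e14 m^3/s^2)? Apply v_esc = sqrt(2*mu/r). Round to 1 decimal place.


Step 1: 2*mu/r = 2 * 3.986e14 / 6.559611e+06 = 121531596.9194
Step 2: v_esc = sqrt(121531596.9194) = 11024.1 m/s

11024.1


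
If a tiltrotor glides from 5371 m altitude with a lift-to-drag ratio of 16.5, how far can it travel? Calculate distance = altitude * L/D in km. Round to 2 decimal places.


Step 1: Glide distance = altitude * L/D = 5371 * 16.5 = 88621.5 m
Step 2: Convert to km: 88621.5 / 1000 = 88.62 km

88.62


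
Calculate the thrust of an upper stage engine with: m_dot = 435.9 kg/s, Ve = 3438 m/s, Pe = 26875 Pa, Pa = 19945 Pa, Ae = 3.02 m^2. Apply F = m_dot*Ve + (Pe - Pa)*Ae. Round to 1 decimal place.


Step 1: Momentum thrust = m_dot * Ve = 435.9 * 3438 = 1498624.2 N
Step 2: Pressure thrust = (Pe - Pa) * Ae = (26875 - 19945) * 3.02 = 20928.60 N
Step 3: Total thrust F = 1498624.2 + 20928.60 = 1519552.8 N

1519552.8


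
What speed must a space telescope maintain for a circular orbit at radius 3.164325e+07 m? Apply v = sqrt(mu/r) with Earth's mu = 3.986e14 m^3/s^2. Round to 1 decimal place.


Step 1: mu / r = 3.986e14 / 3.164325e+07 = 12596683.3369
Step 2: v = sqrt(12596683.3369) = 3549.2 m/s

3549.2


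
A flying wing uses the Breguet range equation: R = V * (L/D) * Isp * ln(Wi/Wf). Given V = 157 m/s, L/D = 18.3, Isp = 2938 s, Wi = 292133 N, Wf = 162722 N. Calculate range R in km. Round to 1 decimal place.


Step 1: Coefficient = V * (L/D) * Isp = 157 * 18.3 * 2938 = 8441167.8 m
Step 2: Wi/Wf = 292133 / 162722 = 1.795289
Step 3: ln(1.795289) = 0.585166
Step 4: R = 8441167.8 * 0.585166 = 4939484.0 m = 4939.5 km

4939.5


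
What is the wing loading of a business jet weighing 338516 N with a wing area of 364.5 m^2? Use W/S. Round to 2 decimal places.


Step 1: Wing loading = W / S = 338516 / 364.5
Step 2: Wing loading = 928.71 N/m^2

928.71


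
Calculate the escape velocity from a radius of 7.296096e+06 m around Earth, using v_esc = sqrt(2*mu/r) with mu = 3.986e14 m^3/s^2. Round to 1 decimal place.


Step 1: 2*mu/r = 2 * 3.986e14 / 7.296096e+06 = 109263913.1941
Step 2: v_esc = sqrt(109263913.1941) = 10452.9 m/s

10452.9


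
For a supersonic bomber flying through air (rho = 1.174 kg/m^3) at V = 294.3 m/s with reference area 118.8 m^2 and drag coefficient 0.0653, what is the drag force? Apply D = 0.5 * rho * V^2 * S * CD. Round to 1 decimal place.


Step 1: Dynamic pressure q = 0.5 * 1.174 * 294.3^2 = 50841.5316 Pa
Step 2: Drag D = q * S * CD = 50841.5316 * 118.8 * 0.0653
Step 3: D = 394410.3 N

394410.3


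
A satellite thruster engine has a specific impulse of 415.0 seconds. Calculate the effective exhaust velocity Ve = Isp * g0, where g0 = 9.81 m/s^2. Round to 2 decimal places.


Step 1: Ve = Isp * g0 = 415.0 * 9.81
Step 2: Ve = 4071.15 m/s

4071.15


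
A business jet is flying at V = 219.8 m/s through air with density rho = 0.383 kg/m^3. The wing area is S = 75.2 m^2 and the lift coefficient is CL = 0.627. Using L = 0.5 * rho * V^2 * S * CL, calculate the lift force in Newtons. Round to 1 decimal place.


Step 1: Calculate dynamic pressure q = 0.5 * 0.383 * 219.8^2 = 0.5 * 0.383 * 48312.04 = 9251.7557 Pa
Step 2: Multiply by wing area and lift coefficient: L = 9251.7557 * 75.2 * 0.627
Step 3: L = 695732.0256 * 0.627 = 436224.0 N

436224.0


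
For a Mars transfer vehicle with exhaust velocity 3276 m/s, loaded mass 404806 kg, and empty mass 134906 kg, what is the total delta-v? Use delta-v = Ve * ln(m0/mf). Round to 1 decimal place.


Step 1: Mass ratio m0/mf = 404806 / 134906 = 3.000652
Step 2: ln(3.000652) = 1.09883
Step 3: delta-v = 3276 * 1.09883 = 3599.8 m/s

3599.8


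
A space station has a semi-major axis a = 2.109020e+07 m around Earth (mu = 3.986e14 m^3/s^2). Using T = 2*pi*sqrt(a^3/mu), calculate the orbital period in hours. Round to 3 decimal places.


Step 1: a^3 / mu = 9.380848e+21 / 3.986e14 = 2.353449e+07
Step 2: sqrt(2.353449e+07) = 4851.236 s
Step 3: T = 2*pi * 4851.236 = 30481.21 s
Step 4: T in hours = 30481.21 / 3600 = 8.467 hours

8.467


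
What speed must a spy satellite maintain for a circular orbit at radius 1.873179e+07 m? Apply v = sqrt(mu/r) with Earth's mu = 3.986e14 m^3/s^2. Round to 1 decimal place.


Step 1: mu / r = 3.986e14 / 1.873179e+07 = 21279333.155
Step 2: v = sqrt(21279333.155) = 4613.0 m/s

4613.0


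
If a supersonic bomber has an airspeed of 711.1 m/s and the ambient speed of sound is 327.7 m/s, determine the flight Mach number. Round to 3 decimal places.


Step 1: M = V / a = 711.1 / 327.7
Step 2: M = 2.170

2.170


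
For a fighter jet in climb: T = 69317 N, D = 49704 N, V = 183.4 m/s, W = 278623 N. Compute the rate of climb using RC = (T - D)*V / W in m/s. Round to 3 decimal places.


Step 1: Excess thrust = T - D = 69317 - 49704 = 19613 N
Step 2: Excess power = 19613 * 183.4 = 3597024.2 W
Step 3: RC = 3597024.2 / 278623 = 12.910 m/s

12.910


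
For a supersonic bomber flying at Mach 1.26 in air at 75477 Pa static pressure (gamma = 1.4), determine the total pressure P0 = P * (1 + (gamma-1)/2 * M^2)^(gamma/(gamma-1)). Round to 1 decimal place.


Step 1: (gamma-1)/2 * M^2 = 0.2 * 1.5876 = 0.31752
Step 2: 1 + 0.31752 = 1.31752
Step 3: Exponent gamma/(gamma-1) = 3.5
Step 4: P0 = 75477 * 1.31752^3.5 = 198136.7 Pa

198136.7


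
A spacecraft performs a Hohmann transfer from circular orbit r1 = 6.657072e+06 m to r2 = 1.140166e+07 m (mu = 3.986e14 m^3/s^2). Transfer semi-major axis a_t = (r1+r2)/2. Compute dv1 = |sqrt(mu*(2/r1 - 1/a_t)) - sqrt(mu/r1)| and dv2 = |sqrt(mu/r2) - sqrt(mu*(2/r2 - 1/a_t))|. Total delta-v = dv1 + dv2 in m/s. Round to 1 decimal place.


Step 1: Transfer semi-major axis a_t = (6.657072e+06 + 1.140166e+07) / 2 = 9.029366e+06 m
Step 2: v1 (circular at r1) = sqrt(mu/r1) = 7737.97 m/s
Step 3: v_t1 = sqrt(mu*(2/r1 - 1/a_t)) = 8695.26 m/s
Step 4: dv1 = |8695.26 - 7737.97| = 957.29 m/s
Step 5: v2 (circular at r2) = 5912.68 m/s, v_t2 = 5076.89 m/s
Step 6: dv2 = |5912.68 - 5076.89| = 835.79 m/s
Step 7: Total delta-v = 957.29 + 835.79 = 1793.1 m/s

1793.1


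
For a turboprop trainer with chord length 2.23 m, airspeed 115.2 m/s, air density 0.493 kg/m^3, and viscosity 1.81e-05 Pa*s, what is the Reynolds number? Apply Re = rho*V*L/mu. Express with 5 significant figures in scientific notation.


Step 1: Numerator = rho * V * L = 0.493 * 115.2 * 2.23 = 126.649728
Step 2: Re = 126.649728 / 1.81e-05
Step 3: Re = 6.9972e+06

6.9972e+06


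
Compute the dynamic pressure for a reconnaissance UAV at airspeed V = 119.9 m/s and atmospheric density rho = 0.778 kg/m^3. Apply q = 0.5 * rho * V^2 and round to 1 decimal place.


Step 1: V^2 = 119.9^2 = 14376.01
Step 2: q = 0.5 * 0.778 * 14376.01
Step 3: q = 5592.3 Pa

5592.3


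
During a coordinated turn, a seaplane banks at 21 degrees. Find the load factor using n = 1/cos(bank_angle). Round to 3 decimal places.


Step 1: Convert 21 degrees to radians = 0.366519
Step 2: cos(21 deg) = 0.93358
Step 3: n = 1 / 0.93358 = 1.071

1.071


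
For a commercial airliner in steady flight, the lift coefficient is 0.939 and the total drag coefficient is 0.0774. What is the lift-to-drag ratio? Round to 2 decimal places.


Step 1: L/D = CL / CD = 0.939 / 0.0774
Step 2: L/D = 12.13

12.13


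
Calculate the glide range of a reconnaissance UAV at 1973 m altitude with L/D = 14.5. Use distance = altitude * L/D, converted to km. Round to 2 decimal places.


Step 1: Glide distance = altitude * L/D = 1973 * 14.5 = 28608.5 m
Step 2: Convert to km: 28608.5 / 1000 = 28.61 km

28.61


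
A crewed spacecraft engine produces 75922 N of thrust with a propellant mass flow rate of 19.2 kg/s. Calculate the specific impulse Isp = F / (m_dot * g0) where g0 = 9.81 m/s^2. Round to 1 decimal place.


Step 1: m_dot * g0 = 19.2 * 9.81 = 188.35
Step 2: Isp = 75922 / 188.35 = 403.1 s

403.1


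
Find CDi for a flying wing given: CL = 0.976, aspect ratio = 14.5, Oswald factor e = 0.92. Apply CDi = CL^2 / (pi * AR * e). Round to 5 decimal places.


Step 1: CL^2 = 0.976^2 = 0.952576
Step 2: pi * AR * e = 3.14159 * 14.5 * 0.92 = 41.908846
Step 3: CDi = 0.952576 / 41.908846 = 0.02273

0.02273


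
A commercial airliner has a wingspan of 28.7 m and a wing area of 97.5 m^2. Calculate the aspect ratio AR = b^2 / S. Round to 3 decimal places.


Step 1: b^2 = 28.7^2 = 823.69
Step 2: AR = 823.69 / 97.5 = 8.448

8.448


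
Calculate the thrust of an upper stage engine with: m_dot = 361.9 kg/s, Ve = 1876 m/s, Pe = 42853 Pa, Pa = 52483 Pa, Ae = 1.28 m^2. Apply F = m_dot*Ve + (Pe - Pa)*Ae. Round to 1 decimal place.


Step 1: Momentum thrust = m_dot * Ve = 361.9 * 1876 = 678924.4 N
Step 2: Pressure thrust = (Pe - Pa) * Ae = (42853 - 52483) * 1.28 = -12326.40 N
Step 3: Total thrust F = 678924.4 + -12326.40 = 666598.0 N

666598.0


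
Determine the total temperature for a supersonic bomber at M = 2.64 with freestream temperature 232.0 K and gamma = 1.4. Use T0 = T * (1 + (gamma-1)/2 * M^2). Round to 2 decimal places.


Step 1: (gamma-1)/2 = 0.2
Step 2: M^2 = 6.9696
Step 3: 1 + 0.2 * 6.9696 = 2.39392
Step 4: T0 = 232.0 * 2.39392 = 555.39 K

555.39


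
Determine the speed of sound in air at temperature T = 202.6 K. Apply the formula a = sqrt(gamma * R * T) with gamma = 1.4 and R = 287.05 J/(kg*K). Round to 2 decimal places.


Step 1: gamma * R * T = 1.4 * 287.05 * 202.6 = 81418.862
Step 2: a = sqrt(81418.862) = 285.34 m/s

285.34


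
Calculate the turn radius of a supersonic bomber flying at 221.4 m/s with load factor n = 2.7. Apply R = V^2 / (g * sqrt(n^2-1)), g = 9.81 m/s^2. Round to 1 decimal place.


Step 1: V^2 = 221.4^2 = 49017.96
Step 2: n^2 - 1 = 2.7^2 - 1 = 6.29
Step 3: sqrt(6.29) = 2.507987
Step 4: R = 49017.96 / (9.81 * 2.507987) = 1992.3 m

1992.3


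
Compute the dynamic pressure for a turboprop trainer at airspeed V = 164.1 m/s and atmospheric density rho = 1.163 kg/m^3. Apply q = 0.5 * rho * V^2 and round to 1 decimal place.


Step 1: V^2 = 164.1^2 = 26928.81
Step 2: q = 0.5 * 1.163 * 26928.81
Step 3: q = 15659.1 Pa

15659.1


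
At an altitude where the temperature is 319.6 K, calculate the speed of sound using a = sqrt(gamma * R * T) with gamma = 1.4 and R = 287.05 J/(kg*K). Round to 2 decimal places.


Step 1: gamma * R * T = 1.4 * 287.05 * 319.6 = 128437.652
Step 2: a = sqrt(128437.652) = 358.38 m/s

358.38


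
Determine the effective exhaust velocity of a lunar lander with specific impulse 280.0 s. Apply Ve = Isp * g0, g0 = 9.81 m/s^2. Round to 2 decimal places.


Step 1: Ve = Isp * g0 = 280.0 * 9.81
Step 2: Ve = 2746.80 m/s

2746.80


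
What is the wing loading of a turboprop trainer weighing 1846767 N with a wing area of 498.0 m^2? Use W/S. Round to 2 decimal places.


Step 1: Wing loading = W / S = 1846767 / 498.0
Step 2: Wing loading = 3708.37 N/m^2

3708.37


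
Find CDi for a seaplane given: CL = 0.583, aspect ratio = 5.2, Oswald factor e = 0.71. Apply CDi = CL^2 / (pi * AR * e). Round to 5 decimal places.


Step 1: CL^2 = 0.583^2 = 0.339889
Step 2: pi * AR * e = 3.14159 * 5.2 * 0.71 = 11.59876
Step 3: CDi = 0.339889 / 11.59876 = 0.02930

0.02930


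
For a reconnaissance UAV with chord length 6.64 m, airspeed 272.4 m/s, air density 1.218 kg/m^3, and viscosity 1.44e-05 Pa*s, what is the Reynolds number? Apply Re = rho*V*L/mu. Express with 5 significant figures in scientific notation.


Step 1: Numerator = rho * V * L = 1.218 * 272.4 * 6.64 = 2203.040448
Step 2: Re = 2203.040448 / 1.44e-05
Step 3: Re = 1.5299e+08

1.5299e+08


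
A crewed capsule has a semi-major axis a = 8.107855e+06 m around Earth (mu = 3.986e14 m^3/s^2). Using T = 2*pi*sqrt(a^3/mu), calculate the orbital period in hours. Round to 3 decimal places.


Step 1: a^3 / mu = 5.329886e+20 / 3.986e14 = 1.337152e+06
Step 2: sqrt(1.337152e+06) = 1156.3527 s
Step 3: T = 2*pi * 1156.3527 = 7265.58 s
Step 4: T in hours = 7265.58 / 3600 = 2.018 hours

2.018


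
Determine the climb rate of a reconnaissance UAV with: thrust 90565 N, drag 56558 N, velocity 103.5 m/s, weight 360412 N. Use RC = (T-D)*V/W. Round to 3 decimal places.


Step 1: Excess thrust = T - D = 90565 - 56558 = 34007 N
Step 2: Excess power = 34007 * 103.5 = 3519724.5 W
Step 3: RC = 3519724.5 / 360412 = 9.766 m/s

9.766


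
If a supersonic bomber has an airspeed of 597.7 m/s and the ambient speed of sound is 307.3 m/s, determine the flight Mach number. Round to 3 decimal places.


Step 1: M = V / a = 597.7 / 307.3
Step 2: M = 1.945

1.945


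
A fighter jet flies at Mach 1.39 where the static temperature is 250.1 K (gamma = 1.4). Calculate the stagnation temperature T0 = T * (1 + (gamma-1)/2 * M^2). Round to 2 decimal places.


Step 1: (gamma-1)/2 = 0.2
Step 2: M^2 = 1.9321
Step 3: 1 + 0.2 * 1.9321 = 1.38642
Step 4: T0 = 250.1 * 1.38642 = 346.74 K

346.74


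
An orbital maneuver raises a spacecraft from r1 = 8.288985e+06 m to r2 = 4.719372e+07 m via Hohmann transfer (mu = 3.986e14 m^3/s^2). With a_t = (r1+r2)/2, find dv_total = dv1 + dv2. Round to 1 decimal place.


Step 1: Transfer semi-major axis a_t = (8.288985e+06 + 4.719372e+07) / 2 = 2.774135e+07 m
Step 2: v1 (circular at r1) = sqrt(mu/r1) = 6934.54 m/s
Step 3: v_t1 = sqrt(mu*(2/r1 - 1/a_t)) = 9044.74 m/s
Step 4: dv1 = |9044.74 - 6934.54| = 2110.2 m/s
Step 5: v2 (circular at r2) = 2906.21 m/s, v_t2 = 1588.6 m/s
Step 6: dv2 = |2906.21 - 1588.6| = 1317.61 m/s
Step 7: Total delta-v = 2110.2 + 1317.61 = 3427.8 m/s

3427.8


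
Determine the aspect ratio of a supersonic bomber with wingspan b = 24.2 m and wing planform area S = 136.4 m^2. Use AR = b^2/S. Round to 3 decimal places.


Step 1: b^2 = 24.2^2 = 585.64
Step 2: AR = 585.64 / 136.4 = 4.294

4.294


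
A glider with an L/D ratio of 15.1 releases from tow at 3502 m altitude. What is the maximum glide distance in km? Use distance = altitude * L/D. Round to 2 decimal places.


Step 1: Glide distance = altitude * L/D = 3502 * 15.1 = 52880.2 m
Step 2: Convert to km: 52880.2 / 1000 = 52.88 km

52.88


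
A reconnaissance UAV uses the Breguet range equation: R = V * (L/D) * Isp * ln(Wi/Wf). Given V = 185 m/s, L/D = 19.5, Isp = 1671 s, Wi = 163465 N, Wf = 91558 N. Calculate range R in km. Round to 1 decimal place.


Step 1: Coefficient = V * (L/D) * Isp = 185 * 19.5 * 1671 = 6028132.5 m
Step 2: Wi/Wf = 163465 / 91558 = 1.785371
Step 3: ln(1.785371) = 0.579626
Step 4: R = 6028132.5 * 0.579626 = 3494063.8 m = 3494.1 km

3494.1


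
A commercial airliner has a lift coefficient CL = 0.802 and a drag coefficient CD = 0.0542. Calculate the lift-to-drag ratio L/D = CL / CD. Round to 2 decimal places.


Step 1: L/D = CL / CD = 0.802 / 0.0542
Step 2: L/D = 14.80

14.80


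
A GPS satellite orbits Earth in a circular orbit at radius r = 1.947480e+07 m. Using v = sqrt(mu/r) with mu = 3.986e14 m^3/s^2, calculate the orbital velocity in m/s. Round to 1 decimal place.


Step 1: mu / r = 3.986e14 / 1.947480e+07 = 20467475.9176
Step 2: v = sqrt(20467475.9176) = 4524.1 m/s

4524.1


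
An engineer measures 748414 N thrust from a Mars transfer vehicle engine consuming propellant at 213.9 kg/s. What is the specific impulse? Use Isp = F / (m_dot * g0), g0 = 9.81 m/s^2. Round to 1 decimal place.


Step 1: m_dot * g0 = 213.9 * 9.81 = 2098.36
Step 2: Isp = 748414 / 2098.36 = 356.7 s

356.7


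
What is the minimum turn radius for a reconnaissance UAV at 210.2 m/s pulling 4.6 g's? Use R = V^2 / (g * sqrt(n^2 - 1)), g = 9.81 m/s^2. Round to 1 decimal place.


Step 1: V^2 = 210.2^2 = 44184.04
Step 2: n^2 - 1 = 4.6^2 - 1 = 20.16
Step 3: sqrt(20.16) = 4.489989
Step 4: R = 44184.04 / (9.81 * 4.489989) = 1003.1 m

1003.1


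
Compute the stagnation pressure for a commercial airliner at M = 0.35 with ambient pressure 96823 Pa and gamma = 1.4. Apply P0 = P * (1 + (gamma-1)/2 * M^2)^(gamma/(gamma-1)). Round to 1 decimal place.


Step 1: (gamma-1)/2 * M^2 = 0.2 * 0.1225 = 0.0245
Step 2: 1 + 0.0245 = 1.0245
Step 3: Exponent gamma/(gamma-1) = 3.5
Step 4: P0 = 96823 * 1.0245^3.5 = 105383.0 Pa

105383.0


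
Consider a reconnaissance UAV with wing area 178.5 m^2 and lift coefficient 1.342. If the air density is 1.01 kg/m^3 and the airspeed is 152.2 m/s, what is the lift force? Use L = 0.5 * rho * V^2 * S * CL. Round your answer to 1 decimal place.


Step 1: Calculate dynamic pressure q = 0.5 * 1.01 * 152.2^2 = 0.5 * 1.01 * 23164.84 = 11698.2442 Pa
Step 2: Multiply by wing area and lift coefficient: L = 11698.2442 * 178.5 * 1.342
Step 3: L = 2088136.5897 * 1.342 = 2802279.3 N

2802279.3


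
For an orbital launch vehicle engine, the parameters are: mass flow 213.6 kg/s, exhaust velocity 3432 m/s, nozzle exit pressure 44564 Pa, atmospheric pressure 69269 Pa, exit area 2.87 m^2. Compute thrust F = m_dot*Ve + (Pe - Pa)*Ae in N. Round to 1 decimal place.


Step 1: Momentum thrust = m_dot * Ve = 213.6 * 3432 = 733075.2 N
Step 2: Pressure thrust = (Pe - Pa) * Ae = (44564 - 69269) * 2.87 = -70903.35 N
Step 3: Total thrust F = 733075.2 + -70903.35 = 662171.9 N

662171.9


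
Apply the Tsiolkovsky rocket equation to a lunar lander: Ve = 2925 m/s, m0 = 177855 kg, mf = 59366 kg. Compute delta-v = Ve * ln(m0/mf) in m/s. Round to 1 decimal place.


Step 1: Mass ratio m0/mf = 177855 / 59366 = 2.995907
Step 2: ln(2.995907) = 1.097247
Step 3: delta-v = 2925 * 1.097247 = 3209.4 m/s

3209.4


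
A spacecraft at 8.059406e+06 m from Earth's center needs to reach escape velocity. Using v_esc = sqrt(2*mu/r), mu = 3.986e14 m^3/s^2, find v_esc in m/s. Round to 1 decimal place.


Step 1: 2*mu/r = 2 * 3.986e14 / 8.059406e+06 = 98915478.3864
Step 2: v_esc = sqrt(98915478.3864) = 9945.6 m/s

9945.6


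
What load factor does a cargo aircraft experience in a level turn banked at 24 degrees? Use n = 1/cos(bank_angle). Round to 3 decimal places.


Step 1: Convert 24 degrees to radians = 0.418879
Step 2: cos(24 deg) = 0.913545
Step 3: n = 1 / 0.913545 = 1.095

1.095


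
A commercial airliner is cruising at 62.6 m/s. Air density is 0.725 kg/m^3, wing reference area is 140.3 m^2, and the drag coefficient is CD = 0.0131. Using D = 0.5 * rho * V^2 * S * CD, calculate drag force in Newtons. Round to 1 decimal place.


Step 1: Dynamic pressure q = 0.5 * 0.725 * 62.6^2 = 1420.5505 Pa
Step 2: Drag D = q * S * CD = 1420.5505 * 140.3 * 0.0131
Step 3: D = 2610.9 N

2610.9


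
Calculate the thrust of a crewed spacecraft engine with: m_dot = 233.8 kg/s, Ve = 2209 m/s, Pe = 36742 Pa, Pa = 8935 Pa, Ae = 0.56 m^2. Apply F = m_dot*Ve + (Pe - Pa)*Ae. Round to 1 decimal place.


Step 1: Momentum thrust = m_dot * Ve = 233.8 * 2209 = 516464.2 N
Step 2: Pressure thrust = (Pe - Pa) * Ae = (36742 - 8935) * 0.56 = 15571.92 N
Step 3: Total thrust F = 516464.2 + 15571.92 = 532036.1 N

532036.1


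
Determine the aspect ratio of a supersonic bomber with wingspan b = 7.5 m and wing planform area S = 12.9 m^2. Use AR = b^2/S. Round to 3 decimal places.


Step 1: b^2 = 7.5^2 = 56.25
Step 2: AR = 56.25 / 12.9 = 4.360

4.360


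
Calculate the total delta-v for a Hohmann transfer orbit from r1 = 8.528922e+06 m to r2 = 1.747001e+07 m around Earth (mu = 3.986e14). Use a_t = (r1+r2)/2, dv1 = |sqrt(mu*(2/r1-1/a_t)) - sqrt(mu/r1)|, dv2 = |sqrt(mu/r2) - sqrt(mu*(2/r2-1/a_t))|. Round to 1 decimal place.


Step 1: Transfer semi-major axis a_t = (8.528922e+06 + 1.747001e+07) / 2 = 1.299947e+07 m
Step 2: v1 (circular at r1) = sqrt(mu/r1) = 6836.31 m/s
Step 3: v_t1 = sqrt(mu*(2/r1 - 1/a_t)) = 7925.11 m/s
Step 4: dv1 = |7925.11 - 6836.31| = 1088.8 m/s
Step 5: v2 (circular at r2) = 4776.64 m/s, v_t2 = 3869.07 m/s
Step 6: dv2 = |4776.64 - 3869.07| = 907.57 m/s
Step 7: Total delta-v = 1088.8 + 907.57 = 1996.4 m/s

1996.4


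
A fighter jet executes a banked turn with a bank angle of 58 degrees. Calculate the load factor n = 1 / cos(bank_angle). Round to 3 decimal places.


Step 1: Convert 58 degrees to radians = 1.012291
Step 2: cos(58 deg) = 0.529919
Step 3: n = 1 / 0.529919 = 1.887

1.887


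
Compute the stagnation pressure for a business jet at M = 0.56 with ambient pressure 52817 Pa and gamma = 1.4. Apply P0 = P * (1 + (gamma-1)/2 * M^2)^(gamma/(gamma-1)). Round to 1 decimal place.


Step 1: (gamma-1)/2 * M^2 = 0.2 * 0.3136 = 0.06272
Step 2: 1 + 0.06272 = 1.06272
Step 3: Exponent gamma/(gamma-1) = 3.5
Step 4: P0 = 52817 * 1.06272^3.5 = 65349.1 Pa

65349.1


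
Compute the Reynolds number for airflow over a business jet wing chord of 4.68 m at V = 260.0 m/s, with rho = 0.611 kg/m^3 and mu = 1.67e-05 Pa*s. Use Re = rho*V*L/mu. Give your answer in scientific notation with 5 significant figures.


Step 1: Numerator = rho * V * L = 0.611 * 260.0 * 4.68 = 743.4648
Step 2: Re = 743.4648 / 1.67e-05
Step 3: Re = 4.4519e+07

4.4519e+07


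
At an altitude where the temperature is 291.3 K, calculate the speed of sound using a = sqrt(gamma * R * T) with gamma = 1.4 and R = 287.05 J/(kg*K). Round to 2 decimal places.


Step 1: gamma * R * T = 1.4 * 287.05 * 291.3 = 117064.731
Step 2: a = sqrt(117064.731) = 342.15 m/s

342.15


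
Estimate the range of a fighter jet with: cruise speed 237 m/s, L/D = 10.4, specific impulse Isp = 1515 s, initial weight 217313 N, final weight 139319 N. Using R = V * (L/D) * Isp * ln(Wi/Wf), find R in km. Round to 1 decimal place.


Step 1: Coefficient = V * (L/D) * Isp = 237 * 10.4 * 1515 = 3734172.0 m
Step 2: Wi/Wf = 217313 / 139319 = 1.559823
Step 3: ln(1.559823) = 0.444572
Step 4: R = 3734172.0 * 0.444572 = 1660110.0 m = 1660.1 km

1660.1


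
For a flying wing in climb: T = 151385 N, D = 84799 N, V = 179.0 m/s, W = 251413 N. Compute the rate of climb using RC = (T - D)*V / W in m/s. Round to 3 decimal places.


Step 1: Excess thrust = T - D = 151385 - 84799 = 66586 N
Step 2: Excess power = 66586 * 179.0 = 11918894.0 W
Step 3: RC = 11918894.0 / 251413 = 47.408 m/s

47.408


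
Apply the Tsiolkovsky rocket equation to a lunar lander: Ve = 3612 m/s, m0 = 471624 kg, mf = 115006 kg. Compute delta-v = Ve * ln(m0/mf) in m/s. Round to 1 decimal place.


Step 1: Mass ratio m0/mf = 471624 / 115006 = 4.100864
Step 2: ln(4.100864) = 1.411198
Step 3: delta-v = 3612 * 1.411198 = 5097.2 m/s

5097.2


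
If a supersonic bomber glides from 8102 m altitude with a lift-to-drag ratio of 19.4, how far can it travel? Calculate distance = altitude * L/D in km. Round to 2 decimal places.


Step 1: Glide distance = altitude * L/D = 8102 * 19.4 = 157178.8 m
Step 2: Convert to km: 157178.8 / 1000 = 157.18 km

157.18


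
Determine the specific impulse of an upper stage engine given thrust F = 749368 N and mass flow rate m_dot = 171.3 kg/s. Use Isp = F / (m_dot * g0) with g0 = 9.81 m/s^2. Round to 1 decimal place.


Step 1: m_dot * g0 = 171.3 * 9.81 = 1680.45
Step 2: Isp = 749368 / 1680.45 = 445.9 s

445.9


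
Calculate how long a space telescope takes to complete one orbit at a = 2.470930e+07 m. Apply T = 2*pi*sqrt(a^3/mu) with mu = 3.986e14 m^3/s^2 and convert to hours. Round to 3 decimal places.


Step 1: a^3 / mu = 1.508625e+22 / 3.986e14 = 3.784810e+07
Step 2: sqrt(3.784810e+07) = 6152.0806 s
Step 3: T = 2*pi * 6152.0806 = 38654.66 s
Step 4: T in hours = 38654.66 / 3600 = 10.737 hours

10.737


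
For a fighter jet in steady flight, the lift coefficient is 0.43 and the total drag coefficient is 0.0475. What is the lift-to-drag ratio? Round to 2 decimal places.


Step 1: L/D = CL / CD = 0.43 / 0.0475
Step 2: L/D = 9.05

9.05


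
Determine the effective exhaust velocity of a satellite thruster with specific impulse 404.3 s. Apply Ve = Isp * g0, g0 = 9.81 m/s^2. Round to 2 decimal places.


Step 1: Ve = Isp * g0 = 404.3 * 9.81
Step 2: Ve = 3966.18 m/s

3966.18


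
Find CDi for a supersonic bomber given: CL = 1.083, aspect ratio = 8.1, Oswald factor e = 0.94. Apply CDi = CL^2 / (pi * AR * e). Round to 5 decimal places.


Step 1: CL^2 = 1.083^2 = 1.172889
Step 2: pi * AR * e = 3.14159 * 8.1 * 0.94 = 23.920086
Step 3: CDi = 1.172889 / 23.920086 = 0.04903

0.04903


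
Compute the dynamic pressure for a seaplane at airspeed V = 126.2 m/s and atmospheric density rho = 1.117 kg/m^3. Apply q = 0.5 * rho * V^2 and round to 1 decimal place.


Step 1: V^2 = 126.2^2 = 15926.44
Step 2: q = 0.5 * 1.117 * 15926.44
Step 3: q = 8894.9 Pa

8894.9


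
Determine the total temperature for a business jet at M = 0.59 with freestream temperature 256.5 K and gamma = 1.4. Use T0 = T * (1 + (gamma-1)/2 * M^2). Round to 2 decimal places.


Step 1: (gamma-1)/2 = 0.2
Step 2: M^2 = 0.3481
Step 3: 1 + 0.2 * 0.3481 = 1.06962
Step 4: T0 = 256.5 * 1.06962 = 274.36 K

274.36


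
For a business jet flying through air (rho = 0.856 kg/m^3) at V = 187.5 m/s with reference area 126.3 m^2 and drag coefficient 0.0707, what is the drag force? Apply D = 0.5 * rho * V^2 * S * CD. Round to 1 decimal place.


Step 1: Dynamic pressure q = 0.5 * 0.856 * 187.5^2 = 15046.875 Pa
Step 2: Drag D = q * S * CD = 15046.875 * 126.3 * 0.0707
Step 3: D = 134359.7 N

134359.7


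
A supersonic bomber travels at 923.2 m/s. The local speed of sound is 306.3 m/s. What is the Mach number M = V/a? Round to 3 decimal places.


Step 1: M = V / a = 923.2 / 306.3
Step 2: M = 3.014

3.014


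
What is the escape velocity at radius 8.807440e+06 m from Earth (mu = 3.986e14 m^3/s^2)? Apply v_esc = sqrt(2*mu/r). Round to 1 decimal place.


Step 1: 2*mu/r = 2 * 3.986e14 / 8.807440e+06 = 90514383.2941
Step 2: v_esc = sqrt(90514383.2941) = 9513.9 m/s

9513.9


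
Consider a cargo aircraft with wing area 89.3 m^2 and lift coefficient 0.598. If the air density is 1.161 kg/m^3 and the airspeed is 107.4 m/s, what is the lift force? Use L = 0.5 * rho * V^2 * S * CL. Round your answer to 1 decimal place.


Step 1: Calculate dynamic pressure q = 0.5 * 1.161 * 107.4^2 = 0.5 * 1.161 * 11534.76 = 6695.9282 Pa
Step 2: Multiply by wing area and lift coefficient: L = 6695.9282 * 89.3 * 0.598
Step 3: L = 597946.3865 * 0.598 = 357571.9 N

357571.9


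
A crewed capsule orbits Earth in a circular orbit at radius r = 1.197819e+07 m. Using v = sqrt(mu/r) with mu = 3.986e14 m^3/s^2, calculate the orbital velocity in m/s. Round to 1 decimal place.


Step 1: mu / r = 3.986e14 / 1.197819e+07 = 33277147.8829
Step 2: v = sqrt(33277147.8829) = 5768.6 m/s

5768.6


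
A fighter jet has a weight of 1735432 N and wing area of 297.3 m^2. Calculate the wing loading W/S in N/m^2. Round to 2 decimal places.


Step 1: Wing loading = W / S = 1735432 / 297.3
Step 2: Wing loading = 5837.31 N/m^2

5837.31


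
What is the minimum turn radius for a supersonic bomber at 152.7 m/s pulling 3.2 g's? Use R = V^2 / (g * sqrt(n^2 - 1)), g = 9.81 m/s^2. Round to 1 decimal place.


Step 1: V^2 = 152.7^2 = 23317.29
Step 2: n^2 - 1 = 3.2^2 - 1 = 9.24
Step 3: sqrt(9.24) = 3.039737
Step 4: R = 23317.29 / (9.81 * 3.039737) = 781.9 m

781.9


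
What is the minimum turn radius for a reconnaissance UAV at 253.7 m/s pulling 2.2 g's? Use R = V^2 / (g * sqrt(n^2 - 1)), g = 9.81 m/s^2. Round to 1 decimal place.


Step 1: V^2 = 253.7^2 = 64363.69
Step 2: n^2 - 1 = 2.2^2 - 1 = 3.84
Step 3: sqrt(3.84) = 1.959592
Step 4: R = 64363.69 / (9.81 * 1.959592) = 3348.2 m

3348.2


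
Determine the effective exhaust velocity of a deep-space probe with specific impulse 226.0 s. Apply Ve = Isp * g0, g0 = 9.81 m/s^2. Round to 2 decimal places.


Step 1: Ve = Isp * g0 = 226.0 * 9.81
Step 2: Ve = 2217.06 m/s

2217.06


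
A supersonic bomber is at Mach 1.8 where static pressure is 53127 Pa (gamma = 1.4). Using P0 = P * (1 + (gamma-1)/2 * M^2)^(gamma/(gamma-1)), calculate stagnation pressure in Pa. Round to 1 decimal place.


Step 1: (gamma-1)/2 * M^2 = 0.2 * 3.24 = 0.648
Step 2: 1 + 0.648 = 1.648
Step 3: Exponent gamma/(gamma-1) = 3.5
Step 4: P0 = 53127 * 1.648^3.5 = 305256.9 Pa

305256.9


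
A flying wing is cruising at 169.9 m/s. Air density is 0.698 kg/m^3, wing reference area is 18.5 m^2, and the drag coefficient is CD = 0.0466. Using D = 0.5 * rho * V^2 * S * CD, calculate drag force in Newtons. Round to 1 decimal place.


Step 1: Dynamic pressure q = 0.5 * 0.698 * 169.9^2 = 10074.2375 Pa
Step 2: Drag D = q * S * CD = 10074.2375 * 18.5 * 0.0466
Step 3: D = 8685.0 N

8685.0


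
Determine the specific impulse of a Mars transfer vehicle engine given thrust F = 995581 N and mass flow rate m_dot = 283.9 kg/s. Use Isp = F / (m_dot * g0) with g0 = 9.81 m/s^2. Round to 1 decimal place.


Step 1: m_dot * g0 = 283.9 * 9.81 = 2785.06
Step 2: Isp = 995581 / 2785.06 = 357.5 s

357.5


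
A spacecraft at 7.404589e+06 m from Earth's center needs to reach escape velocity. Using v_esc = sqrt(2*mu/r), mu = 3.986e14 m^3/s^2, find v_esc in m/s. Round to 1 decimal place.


Step 1: 2*mu/r = 2 * 3.986e14 / 7.404589e+06 = 107662964.1429
Step 2: v_esc = sqrt(107662964.1429) = 10376.1 m/s

10376.1


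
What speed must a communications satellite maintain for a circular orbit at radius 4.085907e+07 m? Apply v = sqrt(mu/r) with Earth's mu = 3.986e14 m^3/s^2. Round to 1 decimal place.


Step 1: mu / r = 3.986e14 / 4.085907e+07 = 9755483.9109
Step 2: v = sqrt(9755483.9109) = 3123.4 m/s

3123.4


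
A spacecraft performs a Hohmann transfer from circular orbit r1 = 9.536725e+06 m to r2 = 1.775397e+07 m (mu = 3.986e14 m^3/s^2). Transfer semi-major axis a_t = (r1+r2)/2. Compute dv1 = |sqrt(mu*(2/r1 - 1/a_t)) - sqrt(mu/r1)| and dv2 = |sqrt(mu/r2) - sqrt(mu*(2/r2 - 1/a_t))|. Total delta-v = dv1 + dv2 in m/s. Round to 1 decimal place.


Step 1: Transfer semi-major axis a_t = (9.536725e+06 + 1.775397e+07) / 2 = 1.364535e+07 m
Step 2: v1 (circular at r1) = sqrt(mu/r1) = 6465.01 m/s
Step 3: v_t1 = sqrt(mu*(2/r1 - 1/a_t)) = 7374.36 m/s
Step 4: dv1 = |7374.36 - 6465.01| = 909.35 m/s
Step 5: v2 (circular at r2) = 4738.28 m/s, v_t2 = 3961.21 m/s
Step 6: dv2 = |4738.28 - 3961.21| = 777.07 m/s
Step 7: Total delta-v = 909.35 + 777.07 = 1686.4 m/s

1686.4


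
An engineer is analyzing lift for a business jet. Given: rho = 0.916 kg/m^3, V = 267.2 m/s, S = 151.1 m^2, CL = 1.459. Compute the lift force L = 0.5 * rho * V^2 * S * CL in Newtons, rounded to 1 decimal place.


Step 1: Calculate dynamic pressure q = 0.5 * 0.916 * 267.2^2 = 0.5 * 0.916 * 71395.84 = 32699.2947 Pa
Step 2: Multiply by wing area and lift coefficient: L = 32699.2947 * 151.1 * 1.459
Step 3: L = 4940863.4322 * 1.459 = 7208719.7 N

7208719.7


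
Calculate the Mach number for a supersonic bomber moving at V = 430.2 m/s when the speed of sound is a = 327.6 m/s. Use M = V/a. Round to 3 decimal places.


Step 1: M = V / a = 430.2 / 327.6
Step 2: M = 1.313

1.313
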